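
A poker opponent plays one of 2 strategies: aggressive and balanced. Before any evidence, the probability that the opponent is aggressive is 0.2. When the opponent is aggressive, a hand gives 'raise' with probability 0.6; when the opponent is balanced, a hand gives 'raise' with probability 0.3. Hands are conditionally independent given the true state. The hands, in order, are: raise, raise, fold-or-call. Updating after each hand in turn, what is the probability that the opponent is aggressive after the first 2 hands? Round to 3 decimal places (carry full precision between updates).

After 'raise': P(aggressive) = 0.6·0.2000 / (0.6·0.2000 + 0.3·0.8000) ≈ 0.3333
After 'raise': P(aggressive) = 0.6·0.3333 / (0.6·0.3333 + 0.3·0.6667) ≈ 0.5000

0.500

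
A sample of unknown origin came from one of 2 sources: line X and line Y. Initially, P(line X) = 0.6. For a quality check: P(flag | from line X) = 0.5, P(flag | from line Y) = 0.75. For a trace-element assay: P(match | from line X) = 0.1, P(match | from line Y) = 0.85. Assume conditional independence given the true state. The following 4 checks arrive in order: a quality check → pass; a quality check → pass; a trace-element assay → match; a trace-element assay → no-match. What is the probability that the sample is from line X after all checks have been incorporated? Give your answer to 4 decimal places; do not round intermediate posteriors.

0.8090

After a quality check='pass': P(line X) = 0.5·0.6000 / (0.5·0.6000 + 0.25·0.4000) ≈ 0.7500
After a quality check='pass': P(line X) = 0.5·0.7500 / (0.5·0.7500 + 0.25·0.2500) ≈ 0.8571
After a trace-element assay='match': P(line X) = 0.1·0.8571 / (0.1·0.8571 + 0.85·0.1429) ≈ 0.4138
After a trace-element assay='no-match': P(line X) = 0.9·0.4138 / (0.9·0.4138 + 0.15·0.5862) ≈ 0.8090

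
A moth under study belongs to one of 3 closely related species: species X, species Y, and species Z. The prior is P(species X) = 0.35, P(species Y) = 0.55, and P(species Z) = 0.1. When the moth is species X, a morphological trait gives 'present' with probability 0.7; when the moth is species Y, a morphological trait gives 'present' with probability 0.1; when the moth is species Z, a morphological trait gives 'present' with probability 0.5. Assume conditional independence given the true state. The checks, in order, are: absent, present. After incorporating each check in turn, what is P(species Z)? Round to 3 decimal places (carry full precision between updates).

After 'absent': normaliser = 0.3·0.3500 + 0.9·0.5500 + 0.5·0.1000; P(species X) ≈ 0.1615, P(species Y) ≈ 0.7615, P(species Z) ≈ 0.0769
After 'present': normaliser = 0.7·0.1615 + 0.1·0.7615 + 0.5·0.0769; P(species X) ≈ 0.4966, P(species Y) ≈ 0.3345, P(species Z) ≈ 0.1689

0.169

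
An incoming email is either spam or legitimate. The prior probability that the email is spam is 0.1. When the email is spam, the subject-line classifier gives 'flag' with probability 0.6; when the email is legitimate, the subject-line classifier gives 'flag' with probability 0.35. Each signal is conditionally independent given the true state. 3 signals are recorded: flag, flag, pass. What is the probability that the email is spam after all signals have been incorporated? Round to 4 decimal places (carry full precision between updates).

0.1673

After 'flag': P(spam) = 0.6·0.1000 / (0.6·0.1000 + 0.35·0.9000) ≈ 0.1600
After 'flag': P(spam) = 0.6·0.1600 / (0.6·0.1600 + 0.35·0.8400) ≈ 0.2462
After 'pass': P(spam) = 0.4·0.2462 / (0.4·0.2462 + 0.65·0.7538) ≈ 0.1673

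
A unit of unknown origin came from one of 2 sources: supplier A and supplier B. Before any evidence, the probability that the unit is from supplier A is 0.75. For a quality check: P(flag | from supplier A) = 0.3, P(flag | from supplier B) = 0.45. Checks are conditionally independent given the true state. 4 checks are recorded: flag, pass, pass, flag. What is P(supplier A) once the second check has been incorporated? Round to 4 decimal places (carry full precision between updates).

0.7179

Each posterior becomes the prior for the next update.
After 'flag': P(supplier A) = 0.3·0.7500 / (0.3·0.7500 + 0.45·0.2500) ≈ 0.6667
After 'pass': P(supplier A) = 0.7·0.6667 / (0.7·0.6667 + 0.55·0.3333) ≈ 0.7179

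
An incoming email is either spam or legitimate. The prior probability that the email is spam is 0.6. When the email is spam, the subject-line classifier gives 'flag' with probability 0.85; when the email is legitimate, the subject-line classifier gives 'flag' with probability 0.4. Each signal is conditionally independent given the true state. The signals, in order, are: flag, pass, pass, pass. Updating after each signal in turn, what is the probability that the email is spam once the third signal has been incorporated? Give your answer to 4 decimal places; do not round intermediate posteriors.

After 'flag': P(spam) = 0.85·0.6000 / (0.85·0.6000 + 0.4·0.4000) ≈ 0.7612
After 'pass': P(spam) = 0.15·0.7612 / (0.15·0.7612 + 0.6·0.2388) ≈ 0.4435
After 'pass': P(spam) = 0.15·0.4435 / (0.15·0.4435 + 0.6·0.5565) ≈ 0.1661

0.1661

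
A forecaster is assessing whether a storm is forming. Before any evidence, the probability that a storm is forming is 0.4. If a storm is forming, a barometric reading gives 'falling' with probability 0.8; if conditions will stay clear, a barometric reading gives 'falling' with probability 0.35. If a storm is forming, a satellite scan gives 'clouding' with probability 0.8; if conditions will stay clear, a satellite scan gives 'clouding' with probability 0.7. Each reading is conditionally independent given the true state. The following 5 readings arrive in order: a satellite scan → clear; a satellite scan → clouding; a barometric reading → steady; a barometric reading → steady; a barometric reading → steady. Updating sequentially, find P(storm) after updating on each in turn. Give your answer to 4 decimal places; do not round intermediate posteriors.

0.0146

Apply Bayes' rule sequentially, carrying P(storm) forward.
After a satellite scan='clear': P(storm) = 0.2·0.4000 / (0.2·0.4000 + 0.3·0.6000) ≈ 0.3077
After a satellite scan='clouding': P(storm) = 0.8·0.3077 / (0.8·0.3077 + 0.7·0.6923) ≈ 0.3368
After a barometric reading='steady': P(storm) = 0.2·0.3368 / (0.2·0.3368 + 0.65·0.6632) ≈ 0.1352
After a barometric reading='steady': P(storm) = 0.2·0.1352 / (0.2·0.1352 + 0.65·0.8648) ≈ 0.0459
After a barometric reading='steady': P(storm) = 0.2·0.0459 / (0.2·0.0459 + 0.65·0.9541) ≈ 0.0146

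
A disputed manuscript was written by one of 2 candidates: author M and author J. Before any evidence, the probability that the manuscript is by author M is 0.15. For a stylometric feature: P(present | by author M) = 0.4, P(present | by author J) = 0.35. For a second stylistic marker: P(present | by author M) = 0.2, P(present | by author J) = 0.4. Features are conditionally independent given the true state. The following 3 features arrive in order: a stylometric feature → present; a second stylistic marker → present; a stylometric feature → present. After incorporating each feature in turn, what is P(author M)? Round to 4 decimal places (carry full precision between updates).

After a stylometric feature='present': P(author M) = 0.4·0.1500 / (0.4·0.1500 + 0.35·0.8500) ≈ 0.1678
After a second stylistic marker='present': P(author M) = 0.2·0.1678 / (0.2·0.1678 + 0.4·0.8322) ≈ 0.0916
After a stylometric feature='present': P(author M) = 0.4·0.0916 / (0.4·0.0916 + 0.35·0.9084) ≈ 0.1033

0.1033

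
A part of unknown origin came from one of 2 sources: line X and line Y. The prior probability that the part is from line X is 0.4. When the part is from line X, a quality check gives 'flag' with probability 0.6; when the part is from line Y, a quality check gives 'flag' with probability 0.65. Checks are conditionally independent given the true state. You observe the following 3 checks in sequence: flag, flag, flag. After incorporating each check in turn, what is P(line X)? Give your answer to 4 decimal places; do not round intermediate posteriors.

0.3440

After 'flag': P(line X) = 0.6·0.4000 / (0.6·0.4000 + 0.65·0.6000) ≈ 0.3810
After 'flag': P(line X) = 0.6·0.3810 / (0.6·0.3810 + 0.65·0.6190) ≈ 0.3623
After 'flag': P(line X) = 0.6·0.3623 / (0.6·0.3623 + 0.65·0.6377) ≈ 0.3440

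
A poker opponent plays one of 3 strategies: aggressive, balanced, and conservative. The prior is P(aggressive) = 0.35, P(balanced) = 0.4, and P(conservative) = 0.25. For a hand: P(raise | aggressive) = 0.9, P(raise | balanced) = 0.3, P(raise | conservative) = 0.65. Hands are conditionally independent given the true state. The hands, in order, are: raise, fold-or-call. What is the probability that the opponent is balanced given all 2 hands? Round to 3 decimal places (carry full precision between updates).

0.487

After 'raise': normaliser = 0.9·0.3500 + 0.3·0.4000 + 0.65·0.2500; P(aggressive) ≈ 0.5272, P(balanced) ≈ 0.2008, P(conservative) ≈ 0.2720
After 'fold-or-call': normaliser = 0.1·0.5272 + 0.7·0.2008 + 0.35·0.2720; P(aggressive) ≈ 0.1827, P(balanced) ≈ 0.4873, P(conservative) ≈ 0.3299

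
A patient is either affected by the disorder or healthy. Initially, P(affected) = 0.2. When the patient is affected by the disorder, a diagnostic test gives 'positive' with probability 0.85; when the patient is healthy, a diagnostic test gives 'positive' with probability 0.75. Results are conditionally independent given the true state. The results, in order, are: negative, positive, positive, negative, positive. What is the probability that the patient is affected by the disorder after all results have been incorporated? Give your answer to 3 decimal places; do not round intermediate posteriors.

0.116

Each posterior becomes the prior for the next update.
After 'negative': P(affected) = 0.15·0.2000 / (0.15·0.2000 + 0.25·0.8000) ≈ 0.1304
After 'positive': P(affected) = 0.85·0.1304 / (0.85·0.1304 + 0.75·0.8696) ≈ 0.1453
After 'positive': P(affected) = 0.85·0.1453 / (0.85·0.1453 + 0.75·0.8547) ≈ 0.1615
After 'negative': P(affected) = 0.15·0.1615 / (0.15·0.1615 + 0.25·0.8385) ≈ 0.1036
After 'positive': P(affected) = 0.85·0.1036 / (0.85·0.1036 + 0.75·0.8964) ≈ 0.1158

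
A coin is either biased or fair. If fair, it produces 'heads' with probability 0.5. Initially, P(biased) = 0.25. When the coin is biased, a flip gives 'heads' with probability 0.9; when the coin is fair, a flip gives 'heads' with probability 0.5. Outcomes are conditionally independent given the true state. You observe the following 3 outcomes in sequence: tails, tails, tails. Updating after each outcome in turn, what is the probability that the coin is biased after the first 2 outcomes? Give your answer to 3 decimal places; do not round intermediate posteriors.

0.013

After 'tails': P(biased) = 0.1·0.2500 / (0.1·0.2500 + 0.5·0.7500) ≈ 0.0625
After 'tails': P(biased) = 0.1·0.0625 / (0.1·0.0625 + 0.5·0.9375) ≈ 0.0132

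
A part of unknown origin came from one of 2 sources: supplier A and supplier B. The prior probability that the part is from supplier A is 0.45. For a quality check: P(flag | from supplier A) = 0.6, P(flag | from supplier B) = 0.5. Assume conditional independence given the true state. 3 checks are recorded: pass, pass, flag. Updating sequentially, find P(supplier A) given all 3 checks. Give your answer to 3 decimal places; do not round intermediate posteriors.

Apply Bayes' rule sequentially, carrying P(supplier A) forward.
After 'pass': P(supplier A) = 0.4·0.4500 / (0.4·0.4500 + 0.5·0.5500) ≈ 0.3956
After 'pass': P(supplier A) = 0.4·0.3956 / (0.4·0.3956 + 0.5·0.6044) ≈ 0.3437
After 'flag': P(supplier A) = 0.6·0.3437 / (0.6·0.3437 + 0.5·0.6563) ≈ 0.3859

0.386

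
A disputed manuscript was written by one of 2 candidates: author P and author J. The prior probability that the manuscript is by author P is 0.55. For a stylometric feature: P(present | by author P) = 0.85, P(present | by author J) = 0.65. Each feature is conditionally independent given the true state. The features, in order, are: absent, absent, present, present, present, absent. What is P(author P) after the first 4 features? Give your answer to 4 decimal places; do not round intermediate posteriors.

0.2774

After 'absent': P(author P) = 0.15·0.5500 / (0.15·0.5500 + 0.35·0.4500) ≈ 0.3438
After 'absent': P(author P) = 0.15·0.3438 / (0.15·0.3438 + 0.35·0.6562) ≈ 0.1833
After 'present': P(author P) = 0.85·0.1833 / (0.85·0.1833 + 0.65·0.8167) ≈ 0.2269
After 'present': P(author P) = 0.85·0.2269 / (0.85·0.2269 + 0.65·0.7731) ≈ 0.2774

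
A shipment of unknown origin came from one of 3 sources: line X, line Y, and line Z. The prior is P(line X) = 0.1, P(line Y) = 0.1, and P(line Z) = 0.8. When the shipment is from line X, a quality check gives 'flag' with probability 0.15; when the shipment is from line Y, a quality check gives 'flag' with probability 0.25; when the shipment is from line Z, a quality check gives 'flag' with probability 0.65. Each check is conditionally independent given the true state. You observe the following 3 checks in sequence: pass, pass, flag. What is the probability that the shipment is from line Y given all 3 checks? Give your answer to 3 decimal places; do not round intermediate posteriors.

After 'pass': normaliser = 0.85·0.1000 + 0.75·0.1000 + 0.35·0.8000; P(line X) ≈ 0.1932, P(line Y) ≈ 0.1705, P(line Z) ≈ 0.6364
After 'pass': normaliser = 0.85·0.1932 + 0.75·0.1705 + 0.35·0.6364; P(line X) ≈ 0.3190, P(line Y) ≈ 0.2483, P(line Z) ≈ 0.4327
After 'flag': normaliser = 0.15·0.3190 + 0.25·0.2483 + 0.65·0.4327; P(line X) ≈ 0.1223, P(line Y) ≈ 0.1587, P(line Z) ≈ 0.7190

0.159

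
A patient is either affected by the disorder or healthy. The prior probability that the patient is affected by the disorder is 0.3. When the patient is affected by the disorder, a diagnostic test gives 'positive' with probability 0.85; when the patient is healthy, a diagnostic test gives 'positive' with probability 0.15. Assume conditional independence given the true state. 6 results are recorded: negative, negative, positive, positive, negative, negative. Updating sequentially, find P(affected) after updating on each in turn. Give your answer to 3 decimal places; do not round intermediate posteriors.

0.013

After 'negative': P(affected) = 0.15·0.3000 / (0.15·0.3000 + 0.85·0.7000) ≈ 0.0703
After 'negative': P(affected) = 0.15·0.0703 / (0.15·0.0703 + 0.85·0.9297) ≈ 0.0132
After 'positive': P(affected) = 0.85·0.0132 / (0.85·0.0132 + 0.15·0.9868) ≈ 0.0703
After 'positive': P(affected) = 0.85·0.0703 / (0.85·0.0703 + 0.15·0.9297) ≈ 0.3000
After 'negative': P(affected) = 0.15·0.3000 / (0.15·0.3000 + 0.85·0.7000) ≈ 0.0703
After 'negative': P(affected) = 0.15·0.0703 / (0.15·0.0703 + 0.85·0.9297) ≈ 0.0132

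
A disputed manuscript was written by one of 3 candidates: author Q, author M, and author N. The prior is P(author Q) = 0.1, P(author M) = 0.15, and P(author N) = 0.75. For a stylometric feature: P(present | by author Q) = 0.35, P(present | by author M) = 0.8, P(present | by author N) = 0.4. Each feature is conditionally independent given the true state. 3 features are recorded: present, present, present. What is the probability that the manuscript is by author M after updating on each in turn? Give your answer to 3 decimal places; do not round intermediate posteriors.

0.595

After 'present': normaliser = 0.35·0.1000 + 0.8·0.1500 + 0.4·0.7500; P(author Q) ≈ 0.0769, P(author M) ≈ 0.2637, P(author N) ≈ 0.6593
After 'present': normaliser = 0.35·0.0769 + 0.8·0.2637 + 0.4·0.6593; P(author Q) ≈ 0.0537, P(author M) ≈ 0.4206, P(author N) ≈ 0.5257
After 'present': normaliser = 0.35·0.0537 + 0.8·0.4206 + 0.4·0.5257; P(author Q) ≈ 0.0332, P(author M) ≈ 0.5949, P(author N) ≈ 0.3718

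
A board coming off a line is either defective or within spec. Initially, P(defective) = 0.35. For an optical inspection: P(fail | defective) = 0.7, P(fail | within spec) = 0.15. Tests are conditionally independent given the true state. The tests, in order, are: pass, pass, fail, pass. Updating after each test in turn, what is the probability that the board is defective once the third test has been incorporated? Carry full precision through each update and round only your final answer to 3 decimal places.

Apply Bayes' rule sequentially, carrying P(defective) forward.
After 'pass': P(defective) = 0.3·0.3500 / (0.3·0.3500 + 0.85·0.6500) ≈ 0.1597
After 'pass': P(defective) = 0.3·0.1597 / (0.3·0.1597 + 0.85·0.8403) ≈ 0.0629
After 'fail': P(defective) = 0.7·0.0629 / (0.7·0.0629 + 0.15·0.9371) ≈ 0.2384

0.238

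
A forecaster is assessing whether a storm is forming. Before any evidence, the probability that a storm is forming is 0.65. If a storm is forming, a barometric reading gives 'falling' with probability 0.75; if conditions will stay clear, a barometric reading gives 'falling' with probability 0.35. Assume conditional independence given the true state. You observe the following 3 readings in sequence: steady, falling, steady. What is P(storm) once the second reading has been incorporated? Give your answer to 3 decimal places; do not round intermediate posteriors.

0.605

Apply Bayes' rule sequentially, carrying P(storm) forward.
After 'steady': P(storm) = 0.25·0.6500 / (0.25·0.6500 + 0.65·0.3500) ≈ 0.4167
After 'falling': P(storm) = 0.75·0.4167 / (0.75·0.4167 + 0.35·0.5833) ≈ 0.6048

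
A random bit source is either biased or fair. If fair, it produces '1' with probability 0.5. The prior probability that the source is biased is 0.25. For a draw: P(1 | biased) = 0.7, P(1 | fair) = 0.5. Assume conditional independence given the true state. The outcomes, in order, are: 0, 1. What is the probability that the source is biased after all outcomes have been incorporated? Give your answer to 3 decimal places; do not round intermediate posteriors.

0.219

After '0': P(biased) = 0.3·0.2500 / (0.3·0.2500 + 0.5·0.7500) ≈ 0.1667
After '1': P(biased) = 0.7·0.1667 / (0.7·0.1667 + 0.5·0.8333) ≈ 0.2188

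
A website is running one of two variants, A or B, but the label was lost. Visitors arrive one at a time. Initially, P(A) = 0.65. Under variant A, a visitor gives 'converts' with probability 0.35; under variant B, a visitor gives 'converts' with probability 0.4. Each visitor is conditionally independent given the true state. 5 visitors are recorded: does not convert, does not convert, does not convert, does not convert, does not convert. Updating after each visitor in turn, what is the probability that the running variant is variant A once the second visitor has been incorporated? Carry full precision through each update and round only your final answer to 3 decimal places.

After 'does not convert': P(A) = 0.65·0.6500 / (0.65·0.6500 + 0.6·0.3500) ≈ 0.6680
After 'does not convert': P(A) = 0.65·0.6680 / (0.65·0.6680 + 0.6·0.3320) ≈ 0.6855

0.685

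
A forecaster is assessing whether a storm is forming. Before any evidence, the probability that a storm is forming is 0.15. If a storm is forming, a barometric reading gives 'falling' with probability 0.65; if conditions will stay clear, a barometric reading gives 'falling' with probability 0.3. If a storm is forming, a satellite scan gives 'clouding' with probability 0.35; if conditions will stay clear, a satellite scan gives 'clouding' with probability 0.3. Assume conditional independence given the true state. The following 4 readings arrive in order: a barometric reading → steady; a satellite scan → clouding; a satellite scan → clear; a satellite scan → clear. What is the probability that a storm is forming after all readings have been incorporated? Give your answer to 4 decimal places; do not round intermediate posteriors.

0.0815

Apply Bayes' rule sequentially, carrying P(storm) forward.
After a barometric reading='steady': P(storm) = 0.35·0.1500 / (0.35·0.1500 + 0.7·0.8500) ≈ 0.0811
After a satellite scan='clouding': P(storm) = 0.35·0.0811 / (0.35·0.0811 + 0.3·0.9189) ≈ 0.0933
After a satellite scan='clear': P(storm) = 0.65·0.0933 / (0.65·0.0933 + 0.7·0.9067) ≈ 0.0872
After a satellite scan='clear': P(storm) = 0.65·0.0872 / (0.65·0.0872 + 0.7·0.9128) ≈ 0.0815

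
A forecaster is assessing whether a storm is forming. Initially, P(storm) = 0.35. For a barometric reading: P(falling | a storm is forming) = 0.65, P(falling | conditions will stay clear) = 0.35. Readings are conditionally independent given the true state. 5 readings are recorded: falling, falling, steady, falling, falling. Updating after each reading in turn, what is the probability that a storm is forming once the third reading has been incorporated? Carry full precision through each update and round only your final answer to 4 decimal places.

0.5000

Apply Bayes' rule sequentially, carrying P(storm) forward.
After 'falling': P(storm) = 0.65·0.3500 / (0.65·0.3500 + 0.35·0.6500) ≈ 0.5000
After 'falling': P(storm) = 0.65·0.5000 / (0.65·0.5000 + 0.35·0.5000) ≈ 0.6500
After 'steady': P(storm) = 0.35·0.6500 / (0.35·0.6500 + 0.65·0.3500) ≈ 0.5000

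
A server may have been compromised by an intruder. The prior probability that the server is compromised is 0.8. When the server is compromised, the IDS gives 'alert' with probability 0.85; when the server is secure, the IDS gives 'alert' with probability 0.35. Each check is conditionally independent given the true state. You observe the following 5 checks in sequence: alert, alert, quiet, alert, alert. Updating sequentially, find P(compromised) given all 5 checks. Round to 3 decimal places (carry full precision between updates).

After 'alert': P(compromised) = 0.85·0.8000 / (0.85·0.8000 + 0.35·0.2000) ≈ 0.9067
After 'alert': P(compromised) = 0.85·0.9067 / (0.85·0.9067 + 0.35·0.0933) ≈ 0.9593
After 'quiet': P(compromised) = 0.15·0.9593 / (0.15·0.9593 + 0.65·0.0407) ≈ 0.8448
After 'alert': P(compromised) = 0.85·0.8448 / (0.85·0.8448 + 0.35·0.1552) ≈ 0.9297
After 'alert': P(compromised) = 0.85·0.9297 / (0.85·0.9297 + 0.35·0.0703) ≈ 0.9698

0.970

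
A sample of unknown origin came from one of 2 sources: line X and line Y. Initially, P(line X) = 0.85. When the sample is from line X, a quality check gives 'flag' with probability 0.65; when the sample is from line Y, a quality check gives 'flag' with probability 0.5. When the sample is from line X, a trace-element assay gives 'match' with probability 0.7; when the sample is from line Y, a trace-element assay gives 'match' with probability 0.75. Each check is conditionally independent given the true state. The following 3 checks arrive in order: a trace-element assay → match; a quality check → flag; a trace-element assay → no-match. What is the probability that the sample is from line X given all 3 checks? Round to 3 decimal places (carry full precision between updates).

After a trace-element assay='match': P(line X) = 0.7·0.8500 / (0.7·0.8500 + 0.75·0.1500) ≈ 0.8410
After a quality check='flag': P(line X) = 0.65·0.8410 / (0.65·0.8410 + 0.5·0.1590) ≈ 0.8730
After a trace-element assay='no-match': P(line X) = 0.3·0.8730 / (0.3·0.8730 + 0.25·0.1270) ≈ 0.8919

0.892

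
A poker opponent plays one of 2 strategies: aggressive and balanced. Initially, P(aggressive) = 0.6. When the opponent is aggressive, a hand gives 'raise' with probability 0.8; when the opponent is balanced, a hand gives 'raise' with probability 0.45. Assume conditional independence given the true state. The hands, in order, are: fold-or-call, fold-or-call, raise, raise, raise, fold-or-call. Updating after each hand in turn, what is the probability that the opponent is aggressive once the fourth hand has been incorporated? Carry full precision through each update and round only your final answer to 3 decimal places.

After 'fold-or-call': P(aggressive) = 0.2·0.6000 / (0.2·0.6000 + 0.55·0.4000) ≈ 0.3529
After 'fold-or-call': P(aggressive) = 0.2·0.3529 / (0.2·0.3529 + 0.55·0.6471) ≈ 0.1655
After 'raise': P(aggressive) = 0.8·0.1655 / (0.8·0.1655 + 0.45·0.8345) ≈ 0.2607
After 'raise': P(aggressive) = 0.8·0.2607 / (0.8·0.2607 + 0.45·0.7393) ≈ 0.3853

0.385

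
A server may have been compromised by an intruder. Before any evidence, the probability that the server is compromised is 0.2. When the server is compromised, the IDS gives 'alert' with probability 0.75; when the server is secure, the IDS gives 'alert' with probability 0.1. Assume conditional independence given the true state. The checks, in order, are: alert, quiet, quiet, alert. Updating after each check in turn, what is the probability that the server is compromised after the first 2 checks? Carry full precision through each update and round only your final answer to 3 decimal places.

0.342

After 'alert': P(compromised) = 0.75·0.2000 / (0.75·0.2000 + 0.1·0.8000) ≈ 0.6522
After 'quiet': P(compromised) = 0.25·0.6522 / (0.25·0.6522 + 0.9·0.3478) ≈ 0.3425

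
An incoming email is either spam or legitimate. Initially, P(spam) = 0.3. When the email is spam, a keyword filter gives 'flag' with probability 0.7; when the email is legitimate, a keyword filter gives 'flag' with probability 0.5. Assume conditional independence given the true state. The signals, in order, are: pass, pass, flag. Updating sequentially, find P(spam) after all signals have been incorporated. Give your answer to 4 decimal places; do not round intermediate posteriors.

0.1776

After 'pass': P(spam) = 0.3·0.3000 / (0.3·0.3000 + 0.5·0.7000) ≈ 0.2045
After 'pass': P(spam) = 0.3·0.2045 / (0.3·0.2045 + 0.5·0.7955) ≈ 0.1337
After 'flag': P(spam) = 0.7·0.1337 / (0.7·0.1337 + 0.5·0.8663) ≈ 0.1776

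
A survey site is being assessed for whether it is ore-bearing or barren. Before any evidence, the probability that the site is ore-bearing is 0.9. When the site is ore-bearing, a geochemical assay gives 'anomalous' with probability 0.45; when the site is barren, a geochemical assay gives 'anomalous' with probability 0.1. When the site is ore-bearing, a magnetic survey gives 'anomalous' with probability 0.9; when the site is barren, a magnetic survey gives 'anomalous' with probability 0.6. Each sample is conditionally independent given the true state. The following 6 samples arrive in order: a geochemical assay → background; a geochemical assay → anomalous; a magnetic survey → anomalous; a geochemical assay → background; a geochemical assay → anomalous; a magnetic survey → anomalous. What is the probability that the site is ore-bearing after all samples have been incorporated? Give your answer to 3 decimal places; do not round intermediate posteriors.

0.994

After a geochemical assay='background': P(ore) = 0.55·0.9000 / (0.55·0.9000 + 0.9·0.1000) ≈ 0.8462
After a geochemical assay='anomalous': P(ore) = 0.45·0.8462 / (0.45·0.8462 + 0.1·0.1538) ≈ 0.9612
After a magnetic survey='anomalous': P(ore) = 0.9·0.9612 / (0.9·0.9612 + 0.6·0.0388) ≈ 0.9738
After a geochemical assay='background': P(ore) = 0.55·0.9738 / (0.55·0.9738 + 0.9·0.0262) ≈ 0.9578
After a geochemical assay='anomalous': P(ore) = 0.45·0.9578 / (0.45·0.9578 + 0.1·0.0422) ≈ 0.9903
After a magnetic survey='anomalous': P(ore) = 0.9·0.9903 / (0.9·0.9903 + 0.6·0.0097) ≈ 0.9935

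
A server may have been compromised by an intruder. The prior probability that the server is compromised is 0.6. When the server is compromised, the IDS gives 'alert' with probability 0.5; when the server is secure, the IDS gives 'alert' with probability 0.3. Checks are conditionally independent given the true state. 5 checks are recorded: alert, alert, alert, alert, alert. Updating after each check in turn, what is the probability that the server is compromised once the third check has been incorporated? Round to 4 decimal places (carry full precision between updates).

Each posterior becomes the prior for the next update.
After 'alert': P(compromised) = 0.5·0.6000 / (0.5·0.6000 + 0.3·0.4000) ≈ 0.7143
After 'alert': P(compromised) = 0.5·0.7143 / (0.5·0.7143 + 0.3·0.2857) ≈ 0.8065
After 'alert': P(compromised) = 0.5·0.8065 / (0.5·0.8065 + 0.3·0.1935) ≈ 0.8741

0.8741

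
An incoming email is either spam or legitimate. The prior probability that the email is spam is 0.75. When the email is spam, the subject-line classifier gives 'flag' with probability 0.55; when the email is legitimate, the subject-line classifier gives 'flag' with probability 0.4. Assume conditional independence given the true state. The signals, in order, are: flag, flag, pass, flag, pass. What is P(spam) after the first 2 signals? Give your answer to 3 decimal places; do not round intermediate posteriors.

After 'flag': P(spam) = 0.55·0.7500 / (0.55·0.7500 + 0.4·0.2500) ≈ 0.8049
After 'flag': P(spam) = 0.55·0.8049 / (0.55·0.8049 + 0.4·0.1951) ≈ 0.8501

0.850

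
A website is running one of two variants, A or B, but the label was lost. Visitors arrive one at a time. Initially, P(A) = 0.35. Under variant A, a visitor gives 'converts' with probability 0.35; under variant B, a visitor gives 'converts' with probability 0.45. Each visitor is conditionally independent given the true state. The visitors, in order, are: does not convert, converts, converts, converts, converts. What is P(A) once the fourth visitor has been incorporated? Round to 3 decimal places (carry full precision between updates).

After 'does not convert': P(A) = 0.65·0.3500 / (0.65·0.3500 + 0.55·0.6500) ≈ 0.3889
After 'converts': P(A) = 0.35·0.3889 / (0.35·0.3889 + 0.45·0.6111) ≈ 0.3311
After 'converts': P(A) = 0.35·0.3311 / (0.35·0.3311 + 0.45·0.6689) ≈ 0.2780
After 'converts': P(A) = 0.35·0.2780 / (0.35·0.2780 + 0.45·0.7220) ≈ 0.2304

0.230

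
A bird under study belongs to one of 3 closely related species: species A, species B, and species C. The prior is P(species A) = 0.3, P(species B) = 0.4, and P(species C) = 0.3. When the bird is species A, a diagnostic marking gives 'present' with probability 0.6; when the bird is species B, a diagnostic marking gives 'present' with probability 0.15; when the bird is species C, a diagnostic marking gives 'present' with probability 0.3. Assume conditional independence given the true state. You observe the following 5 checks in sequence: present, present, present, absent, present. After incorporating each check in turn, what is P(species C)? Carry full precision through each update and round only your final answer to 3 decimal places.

0.098

After 'present': normaliser = 0.6·0.3000 + 0.15·0.4000 + 0.3·0.3000; P(species A) ≈ 0.5455, P(species B) ≈ 0.1818, P(species C) ≈ 0.2727
After 'present': normaliser = 0.6·0.5455 + 0.15·0.1818 + 0.3·0.2727; P(species A) ≈ 0.7500, P(species B) ≈ 0.0625, P(species C) ≈ 0.1875
After 'present': normaliser = 0.6·0.7500 + 0.15·0.0625 + 0.3·0.1875; P(species A) ≈ 0.8727, P(species B) ≈ 0.0182, P(species C) ≈ 0.1091
After 'absent': normaliser = 0.4·0.8727 + 0.85·0.0182 + 0.7·0.1091; P(species A) ≈ 0.7918, P(species B) ≈ 0.0351, P(species C) ≈ 0.1732
After 'present': normaliser = 0.6·0.7918 + 0.15·0.0351 + 0.3·0.1732; P(species A) ≈ 0.8925, P(species B) ≈ 0.0099, P(species C) ≈ 0.0976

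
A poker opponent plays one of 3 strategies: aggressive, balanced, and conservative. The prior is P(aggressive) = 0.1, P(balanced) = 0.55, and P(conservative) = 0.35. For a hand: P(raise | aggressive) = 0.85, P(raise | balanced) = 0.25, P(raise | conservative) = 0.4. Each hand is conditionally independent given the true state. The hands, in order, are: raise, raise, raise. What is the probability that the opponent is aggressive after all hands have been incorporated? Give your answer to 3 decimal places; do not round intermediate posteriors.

0.665

After 'raise': normaliser = 0.85·0.1000 + 0.25·0.5500 + 0.4·0.3500; P(aggressive) ≈ 0.2345, P(balanced) ≈ 0.3793, P(conservative) ≈ 0.3862
After 'raise': normaliser = 0.85·0.2345 + 0.25·0.3793 + 0.4·0.3862; P(aggressive) ≈ 0.4443, P(balanced) ≈ 0.2114, P(conservative) ≈ 0.3444
After 'raise': normaliser = 0.85·0.4443 + 0.25·0.2114 + 0.4·0.3444; P(aggressive) ≈ 0.6646, P(balanced) ≈ 0.0930, P(conservative) ≈ 0.2424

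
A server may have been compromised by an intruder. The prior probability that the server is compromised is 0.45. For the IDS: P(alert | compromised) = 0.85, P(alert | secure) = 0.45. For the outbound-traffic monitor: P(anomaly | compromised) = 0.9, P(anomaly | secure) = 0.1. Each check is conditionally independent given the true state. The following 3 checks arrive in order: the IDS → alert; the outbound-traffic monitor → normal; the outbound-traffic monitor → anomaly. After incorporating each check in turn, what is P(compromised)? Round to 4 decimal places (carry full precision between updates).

After the IDS='alert': P(compromised) = 0.85·0.4500 / (0.85·0.4500 + 0.45·0.5500) ≈ 0.6071
After the outbound-traffic monitor='normal': P(compromised) = 0.1·0.6071 / (0.1·0.6071 + 0.9·0.3929) ≈ 0.1466
After the outbound-traffic monitor='anomaly': P(compromised) = 0.9·0.1466 / (0.9·0.1466 + 0.1·0.8534) ≈ 0.6071

0.6071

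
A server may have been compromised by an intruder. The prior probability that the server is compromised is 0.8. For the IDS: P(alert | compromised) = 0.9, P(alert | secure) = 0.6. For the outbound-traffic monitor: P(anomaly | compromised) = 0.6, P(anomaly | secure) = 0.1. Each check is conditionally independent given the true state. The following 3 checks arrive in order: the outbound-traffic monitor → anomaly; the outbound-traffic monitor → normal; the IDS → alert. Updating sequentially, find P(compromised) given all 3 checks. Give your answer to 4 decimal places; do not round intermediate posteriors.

0.9412

After the outbound-traffic monitor='anomaly': P(compromised) = 0.6·0.8000 / (0.6·0.8000 + 0.1·0.2000) ≈ 0.9600
After the outbound-traffic monitor='normal': P(compromised) = 0.4·0.9600 / (0.4·0.9600 + 0.9·0.0400) ≈ 0.9143
After the IDS='alert': P(compromised) = 0.9·0.9143 / (0.9·0.9143 + 0.6·0.0857) ≈ 0.9412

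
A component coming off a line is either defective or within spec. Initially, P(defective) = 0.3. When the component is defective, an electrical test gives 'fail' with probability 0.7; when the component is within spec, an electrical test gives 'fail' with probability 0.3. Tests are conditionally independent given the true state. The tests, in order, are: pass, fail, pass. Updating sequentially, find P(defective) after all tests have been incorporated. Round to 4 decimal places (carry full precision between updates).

After 'pass': P(defective) = 0.3·0.3000 / (0.3·0.3000 + 0.7·0.7000) ≈ 0.1552
After 'fail': P(defective) = 0.7·0.1552 / (0.7·0.1552 + 0.3·0.8448) ≈ 0.3000
After 'pass': P(defective) = 0.3·0.3000 / (0.3·0.3000 + 0.7·0.7000) ≈ 0.1552

0.1552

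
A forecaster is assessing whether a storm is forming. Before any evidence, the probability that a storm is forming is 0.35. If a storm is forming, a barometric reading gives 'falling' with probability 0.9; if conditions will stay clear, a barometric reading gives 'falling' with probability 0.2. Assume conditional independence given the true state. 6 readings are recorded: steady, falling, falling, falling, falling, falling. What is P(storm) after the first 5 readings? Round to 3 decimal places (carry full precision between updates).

0.965

After 'steady': P(storm) = 0.1·0.3500 / (0.1·0.3500 + 0.8·0.6500) ≈ 0.0631
After 'falling': P(storm) = 0.9·0.0631 / (0.9·0.0631 + 0.2·0.9369) ≈ 0.2325
After 'falling': P(storm) = 0.9·0.2325 / (0.9·0.2325 + 0.2·0.7675) ≈ 0.5768
After 'falling': P(storm) = 0.9·0.5768 / (0.9·0.5768 + 0.2·0.4232) ≈ 0.8598
After 'falling': P(storm) = 0.9·0.8598 / (0.9·0.8598 + 0.2·0.1402) ≈ 0.9650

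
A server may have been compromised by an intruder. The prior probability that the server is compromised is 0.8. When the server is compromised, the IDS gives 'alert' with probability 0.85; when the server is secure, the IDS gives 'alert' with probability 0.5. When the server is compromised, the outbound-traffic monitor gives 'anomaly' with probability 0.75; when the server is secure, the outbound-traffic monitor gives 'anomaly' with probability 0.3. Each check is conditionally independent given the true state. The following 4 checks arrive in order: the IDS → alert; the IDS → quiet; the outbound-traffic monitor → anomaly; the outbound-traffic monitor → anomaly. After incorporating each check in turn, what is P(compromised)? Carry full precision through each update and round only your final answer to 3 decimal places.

After the IDS='alert': P(compromised) = 0.85·0.8000 / (0.85·0.8000 + 0.5·0.2000) ≈ 0.8718
After the IDS='quiet': P(compromised) = 0.15·0.8718 / (0.15·0.8718 + 0.5·0.1282) ≈ 0.6711
After the outbound-traffic monitor='anomaly': P(compromised) = 0.75·0.6711 / (0.75·0.6711 + 0.3·0.3289) ≈ 0.8361
After the outbound-traffic monitor='anomaly': P(compromised) = 0.75·0.8361 / (0.75·0.8361 + 0.3·0.1639) ≈ 0.9273

0.927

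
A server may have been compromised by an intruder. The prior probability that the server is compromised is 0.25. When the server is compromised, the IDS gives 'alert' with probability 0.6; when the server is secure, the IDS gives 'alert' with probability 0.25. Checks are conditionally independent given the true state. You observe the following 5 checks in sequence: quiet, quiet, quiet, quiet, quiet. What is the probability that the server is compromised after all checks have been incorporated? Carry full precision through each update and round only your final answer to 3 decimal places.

0.014

After 'quiet': P(compromised) = 0.4·0.2500 / (0.4·0.2500 + 0.75·0.7500) ≈ 0.1509
After 'quiet': P(compromised) = 0.4·0.1509 / (0.4·0.1509 + 0.75·0.8491) ≈ 0.0866
After 'quiet': P(compromised) = 0.4·0.0866 / (0.4·0.0866 + 0.75·0.9134) ≈ 0.0481
After 'quiet': P(compromised) = 0.4·0.0481 / (0.4·0.0481 + 0.75·0.9519) ≈ 0.0263
After 'quiet': P(compromised) = 0.4·0.0263 / (0.4·0.0263 + 0.75·0.9737) ≈ 0.0142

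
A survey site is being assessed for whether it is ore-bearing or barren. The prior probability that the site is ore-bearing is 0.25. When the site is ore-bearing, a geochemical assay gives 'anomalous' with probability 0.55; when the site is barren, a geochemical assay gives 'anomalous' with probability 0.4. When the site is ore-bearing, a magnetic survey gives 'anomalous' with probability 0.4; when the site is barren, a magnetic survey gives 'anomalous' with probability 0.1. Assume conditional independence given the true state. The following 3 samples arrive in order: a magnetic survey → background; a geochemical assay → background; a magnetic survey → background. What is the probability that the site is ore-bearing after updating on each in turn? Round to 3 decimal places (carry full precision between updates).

Apply Bayes' rule sequentially, carrying P(ore) forward.
After a magnetic survey='background': P(ore) = 0.6·0.2500 / (0.6·0.2500 + 0.9·0.7500) ≈ 0.1818
After a geochemical assay='background': P(ore) = 0.45·0.1818 / (0.45·0.1818 + 0.6·0.8182) ≈ 0.1429
After a magnetic survey='background': P(ore) = 0.6·0.1429 / (0.6·0.1429 + 0.9·0.8571) ≈ 0.1000

0.100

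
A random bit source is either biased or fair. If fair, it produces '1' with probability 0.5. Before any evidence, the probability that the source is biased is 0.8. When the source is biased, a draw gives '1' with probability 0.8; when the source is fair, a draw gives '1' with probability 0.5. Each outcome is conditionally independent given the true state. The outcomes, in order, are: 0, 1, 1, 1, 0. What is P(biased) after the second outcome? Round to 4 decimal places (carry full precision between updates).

0.7191

After '0': P(biased) = 0.2·0.8000 / (0.2·0.8000 + 0.5·0.2000) ≈ 0.6154
After '1': P(biased) = 0.8·0.6154 / (0.8·0.6154 + 0.5·0.3846) ≈ 0.7191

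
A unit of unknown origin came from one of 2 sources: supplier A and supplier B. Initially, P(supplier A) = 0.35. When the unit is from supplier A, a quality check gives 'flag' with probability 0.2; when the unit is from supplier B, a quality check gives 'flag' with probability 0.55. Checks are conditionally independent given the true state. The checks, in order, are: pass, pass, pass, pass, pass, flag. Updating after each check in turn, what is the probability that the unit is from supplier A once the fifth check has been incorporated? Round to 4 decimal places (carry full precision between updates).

0.9053

After 'pass': P(supplier A) = 0.8·0.3500 / (0.8·0.3500 + 0.45·0.6500) ≈ 0.4891
After 'pass': P(supplier A) = 0.8·0.4891 / (0.8·0.4891 + 0.45·0.5109) ≈ 0.6299
After 'pass': P(supplier A) = 0.8·0.6299 / (0.8·0.6299 + 0.45·0.3701) ≈ 0.7516
After 'pass': P(supplier A) = 0.8·0.7516 / (0.8·0.7516 + 0.45·0.2484) ≈ 0.8432
After 'pass': P(supplier A) = 0.8·0.8432 / (0.8·0.8432 + 0.45·0.1568) ≈ 0.9053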